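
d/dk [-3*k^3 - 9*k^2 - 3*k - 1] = -9*k^2 - 18*k - 3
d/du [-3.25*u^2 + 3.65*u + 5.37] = 3.65 - 6.5*u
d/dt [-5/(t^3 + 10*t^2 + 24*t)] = 5*(3*t^2 + 20*t + 24)/(t^2*(t^2 + 10*t + 24)^2)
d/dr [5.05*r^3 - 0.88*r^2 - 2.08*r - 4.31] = 15.15*r^2 - 1.76*r - 2.08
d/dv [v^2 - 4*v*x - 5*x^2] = 2*v - 4*x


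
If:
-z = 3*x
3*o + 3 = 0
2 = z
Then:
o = -1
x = -2/3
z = 2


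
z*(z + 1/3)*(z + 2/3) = z^3 + z^2 + 2*z/9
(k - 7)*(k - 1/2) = k^2 - 15*k/2 + 7/2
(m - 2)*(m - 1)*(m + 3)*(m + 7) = m^4 + 7*m^3 - 7*m^2 - 43*m + 42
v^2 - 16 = (v - 4)*(v + 4)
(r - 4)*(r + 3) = r^2 - r - 12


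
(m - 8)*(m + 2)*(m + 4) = m^3 - 2*m^2 - 40*m - 64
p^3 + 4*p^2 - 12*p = p*(p - 2)*(p + 6)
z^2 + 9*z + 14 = (z + 2)*(z + 7)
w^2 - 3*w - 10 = (w - 5)*(w + 2)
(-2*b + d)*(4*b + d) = -8*b^2 + 2*b*d + d^2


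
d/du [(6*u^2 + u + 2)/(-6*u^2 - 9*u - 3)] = (-16*u^2 - 4*u + 5)/(3*(4*u^4 + 12*u^3 + 13*u^2 + 6*u + 1))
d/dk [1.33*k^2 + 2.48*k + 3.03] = 2.66*k + 2.48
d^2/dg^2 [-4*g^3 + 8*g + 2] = -24*g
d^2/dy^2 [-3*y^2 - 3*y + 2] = -6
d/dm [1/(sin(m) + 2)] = -cos(m)/(sin(m) + 2)^2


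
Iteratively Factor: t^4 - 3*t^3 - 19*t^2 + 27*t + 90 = (t - 3)*(t^3 - 19*t - 30) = (t - 3)*(t + 3)*(t^2 - 3*t - 10) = (t - 3)*(t + 2)*(t + 3)*(t - 5)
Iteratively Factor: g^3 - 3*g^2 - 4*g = (g)*(g^2 - 3*g - 4) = g*(g + 1)*(g - 4)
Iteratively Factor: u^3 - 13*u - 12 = (u - 4)*(u^2 + 4*u + 3) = (u - 4)*(u + 1)*(u + 3)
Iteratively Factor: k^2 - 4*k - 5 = (k - 5)*(k + 1)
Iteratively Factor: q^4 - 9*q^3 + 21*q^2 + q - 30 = (q - 2)*(q^3 - 7*q^2 + 7*q + 15) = (q - 5)*(q - 2)*(q^2 - 2*q - 3) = (q - 5)*(q - 3)*(q - 2)*(q + 1)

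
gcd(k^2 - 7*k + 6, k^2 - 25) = 1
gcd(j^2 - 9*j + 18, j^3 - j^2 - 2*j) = 1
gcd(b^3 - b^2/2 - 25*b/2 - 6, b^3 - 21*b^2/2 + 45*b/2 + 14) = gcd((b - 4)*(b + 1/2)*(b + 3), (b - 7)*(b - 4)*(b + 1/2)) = b^2 - 7*b/2 - 2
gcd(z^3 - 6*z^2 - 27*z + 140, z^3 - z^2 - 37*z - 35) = z^2 - 2*z - 35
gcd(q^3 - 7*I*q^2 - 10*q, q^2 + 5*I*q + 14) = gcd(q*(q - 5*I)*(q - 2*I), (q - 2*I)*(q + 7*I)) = q - 2*I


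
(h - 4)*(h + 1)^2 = h^3 - 2*h^2 - 7*h - 4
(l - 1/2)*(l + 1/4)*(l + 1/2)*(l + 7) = l^4 + 29*l^3/4 + 3*l^2/2 - 29*l/16 - 7/16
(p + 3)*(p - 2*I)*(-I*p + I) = -I*p^3 - 2*p^2 - 2*I*p^2 - 4*p + 3*I*p + 6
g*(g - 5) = g^2 - 5*g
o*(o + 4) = o^2 + 4*o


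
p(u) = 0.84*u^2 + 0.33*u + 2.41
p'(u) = 1.68*u + 0.33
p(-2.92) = 8.61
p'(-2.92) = -4.58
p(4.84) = 23.68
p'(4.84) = 8.46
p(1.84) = 5.86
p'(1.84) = 3.42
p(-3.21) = 10.01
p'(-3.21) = -5.06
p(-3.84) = 13.53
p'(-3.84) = -6.12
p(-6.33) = 33.98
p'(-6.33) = -10.30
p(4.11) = 17.96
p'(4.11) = 7.23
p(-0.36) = 2.40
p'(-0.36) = -0.27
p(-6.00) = 30.67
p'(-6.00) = -9.75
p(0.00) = 2.41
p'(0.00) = 0.33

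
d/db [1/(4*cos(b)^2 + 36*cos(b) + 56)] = (2*cos(b) + 9)*sin(b)/(4*(cos(b)^2 + 9*cos(b) + 14)^2)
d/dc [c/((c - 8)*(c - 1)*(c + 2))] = (-2*c^3 + 7*c^2 + 16)/(c^6 - 14*c^5 + 29*c^4 + 172*c^3 - 124*c^2 - 320*c + 256)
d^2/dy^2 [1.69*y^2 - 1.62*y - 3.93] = 3.38000000000000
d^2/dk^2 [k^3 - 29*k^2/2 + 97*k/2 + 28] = 6*k - 29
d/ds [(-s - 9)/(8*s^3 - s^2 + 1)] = (-8*s^3 + s^2 + 2*s*(s + 9)*(12*s - 1) - 1)/(8*s^3 - s^2 + 1)^2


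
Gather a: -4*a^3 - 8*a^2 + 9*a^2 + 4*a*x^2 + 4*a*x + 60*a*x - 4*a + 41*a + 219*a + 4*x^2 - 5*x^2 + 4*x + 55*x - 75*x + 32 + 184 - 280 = -4*a^3 + a^2 + a*(4*x^2 + 64*x + 256) - x^2 - 16*x - 64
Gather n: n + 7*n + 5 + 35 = 8*n + 40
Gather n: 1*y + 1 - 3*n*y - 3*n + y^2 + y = n*(-3*y - 3) + y^2 + 2*y + 1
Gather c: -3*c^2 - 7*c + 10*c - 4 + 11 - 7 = -3*c^2 + 3*c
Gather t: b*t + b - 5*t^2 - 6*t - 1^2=b - 5*t^2 + t*(b - 6) - 1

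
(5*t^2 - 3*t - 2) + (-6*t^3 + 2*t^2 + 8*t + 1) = -6*t^3 + 7*t^2 + 5*t - 1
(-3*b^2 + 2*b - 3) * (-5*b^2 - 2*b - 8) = 15*b^4 - 4*b^3 + 35*b^2 - 10*b + 24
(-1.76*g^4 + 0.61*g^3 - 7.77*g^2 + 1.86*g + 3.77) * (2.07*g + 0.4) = -3.6432*g^5 + 0.5587*g^4 - 15.8399*g^3 + 0.7422*g^2 + 8.5479*g + 1.508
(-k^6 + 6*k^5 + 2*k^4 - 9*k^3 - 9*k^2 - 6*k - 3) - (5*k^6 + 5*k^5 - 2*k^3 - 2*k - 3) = -6*k^6 + k^5 + 2*k^4 - 7*k^3 - 9*k^2 - 4*k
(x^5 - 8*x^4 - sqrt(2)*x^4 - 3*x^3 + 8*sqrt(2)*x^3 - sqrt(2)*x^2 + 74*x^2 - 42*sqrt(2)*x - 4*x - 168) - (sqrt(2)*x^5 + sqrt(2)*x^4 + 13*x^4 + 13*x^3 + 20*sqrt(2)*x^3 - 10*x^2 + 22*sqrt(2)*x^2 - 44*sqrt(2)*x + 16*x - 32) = -sqrt(2)*x^5 + x^5 - 21*x^4 - 2*sqrt(2)*x^4 - 12*sqrt(2)*x^3 - 16*x^3 - 23*sqrt(2)*x^2 + 84*x^2 - 20*x + 2*sqrt(2)*x - 136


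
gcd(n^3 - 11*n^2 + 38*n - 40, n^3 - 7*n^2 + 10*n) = n^2 - 7*n + 10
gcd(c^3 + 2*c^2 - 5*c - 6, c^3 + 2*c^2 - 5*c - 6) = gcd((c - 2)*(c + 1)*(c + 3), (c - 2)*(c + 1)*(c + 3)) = c^3 + 2*c^2 - 5*c - 6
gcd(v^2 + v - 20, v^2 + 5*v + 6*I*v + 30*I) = v + 5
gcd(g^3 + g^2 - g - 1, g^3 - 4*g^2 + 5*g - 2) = g - 1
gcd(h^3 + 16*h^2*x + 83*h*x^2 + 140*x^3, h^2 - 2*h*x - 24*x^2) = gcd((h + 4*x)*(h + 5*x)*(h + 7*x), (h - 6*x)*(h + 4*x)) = h + 4*x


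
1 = 1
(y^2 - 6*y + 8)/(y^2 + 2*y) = (y^2 - 6*y + 8)/(y*(y + 2))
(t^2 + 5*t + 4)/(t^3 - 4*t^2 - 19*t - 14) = (t + 4)/(t^2 - 5*t - 14)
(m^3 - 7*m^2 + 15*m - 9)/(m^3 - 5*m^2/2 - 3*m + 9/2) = 2*(m - 3)/(2*m + 3)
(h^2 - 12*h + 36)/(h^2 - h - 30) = (h - 6)/(h + 5)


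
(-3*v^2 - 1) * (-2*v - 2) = 6*v^3 + 6*v^2 + 2*v + 2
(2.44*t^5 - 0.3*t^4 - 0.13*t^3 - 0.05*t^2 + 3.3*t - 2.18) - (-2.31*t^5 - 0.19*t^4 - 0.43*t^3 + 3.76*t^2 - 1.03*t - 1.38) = 4.75*t^5 - 0.11*t^4 + 0.3*t^3 - 3.81*t^2 + 4.33*t - 0.8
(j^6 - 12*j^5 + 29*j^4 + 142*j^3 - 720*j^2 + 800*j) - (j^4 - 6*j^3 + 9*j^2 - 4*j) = j^6 - 12*j^5 + 28*j^4 + 148*j^3 - 729*j^2 + 804*j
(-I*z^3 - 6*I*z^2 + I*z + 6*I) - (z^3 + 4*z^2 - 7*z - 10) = -z^3 - I*z^3 - 4*z^2 - 6*I*z^2 + 7*z + I*z + 10 + 6*I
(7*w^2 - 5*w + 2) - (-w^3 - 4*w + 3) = w^3 + 7*w^2 - w - 1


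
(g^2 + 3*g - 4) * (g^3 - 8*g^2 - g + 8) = g^5 - 5*g^4 - 29*g^3 + 37*g^2 + 28*g - 32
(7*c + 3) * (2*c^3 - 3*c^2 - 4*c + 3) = 14*c^4 - 15*c^3 - 37*c^2 + 9*c + 9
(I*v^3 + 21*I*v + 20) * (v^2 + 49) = I*v^5 + 70*I*v^3 + 20*v^2 + 1029*I*v + 980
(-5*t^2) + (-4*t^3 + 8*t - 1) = -4*t^3 - 5*t^2 + 8*t - 1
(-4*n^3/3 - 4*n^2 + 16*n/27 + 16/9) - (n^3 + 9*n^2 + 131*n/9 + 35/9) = -7*n^3/3 - 13*n^2 - 377*n/27 - 19/9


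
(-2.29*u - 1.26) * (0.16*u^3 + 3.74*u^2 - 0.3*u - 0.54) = -0.3664*u^4 - 8.7662*u^3 - 4.0254*u^2 + 1.6146*u + 0.6804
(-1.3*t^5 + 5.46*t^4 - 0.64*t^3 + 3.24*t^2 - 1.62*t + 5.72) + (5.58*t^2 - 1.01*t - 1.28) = -1.3*t^5 + 5.46*t^4 - 0.64*t^3 + 8.82*t^2 - 2.63*t + 4.44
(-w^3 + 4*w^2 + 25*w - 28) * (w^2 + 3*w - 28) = -w^5 + w^4 + 65*w^3 - 65*w^2 - 784*w + 784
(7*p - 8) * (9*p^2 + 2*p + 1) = 63*p^3 - 58*p^2 - 9*p - 8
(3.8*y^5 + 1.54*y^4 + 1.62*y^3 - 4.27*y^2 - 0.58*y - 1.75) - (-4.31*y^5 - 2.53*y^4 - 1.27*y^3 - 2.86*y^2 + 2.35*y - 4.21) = 8.11*y^5 + 4.07*y^4 + 2.89*y^3 - 1.41*y^2 - 2.93*y + 2.46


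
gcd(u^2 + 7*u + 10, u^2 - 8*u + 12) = 1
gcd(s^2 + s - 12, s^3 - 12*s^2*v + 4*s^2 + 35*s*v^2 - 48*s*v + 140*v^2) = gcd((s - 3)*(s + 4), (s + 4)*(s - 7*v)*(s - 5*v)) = s + 4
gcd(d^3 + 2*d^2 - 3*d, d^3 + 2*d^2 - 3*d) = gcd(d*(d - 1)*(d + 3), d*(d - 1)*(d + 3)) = d^3 + 2*d^2 - 3*d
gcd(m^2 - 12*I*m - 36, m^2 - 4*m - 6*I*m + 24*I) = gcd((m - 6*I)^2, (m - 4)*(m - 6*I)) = m - 6*I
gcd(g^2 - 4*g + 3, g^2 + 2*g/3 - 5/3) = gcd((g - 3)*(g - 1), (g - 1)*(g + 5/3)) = g - 1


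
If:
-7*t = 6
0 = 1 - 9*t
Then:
No Solution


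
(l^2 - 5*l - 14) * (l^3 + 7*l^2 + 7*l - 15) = l^5 + 2*l^4 - 42*l^3 - 148*l^2 - 23*l + 210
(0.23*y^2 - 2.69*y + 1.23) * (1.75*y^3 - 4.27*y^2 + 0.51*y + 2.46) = 0.4025*y^5 - 5.6896*y^4 + 13.7561*y^3 - 6.0582*y^2 - 5.9901*y + 3.0258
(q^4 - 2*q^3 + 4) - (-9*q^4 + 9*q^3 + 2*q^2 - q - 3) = 10*q^4 - 11*q^3 - 2*q^2 + q + 7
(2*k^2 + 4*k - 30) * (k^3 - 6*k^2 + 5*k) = 2*k^5 - 8*k^4 - 44*k^3 + 200*k^2 - 150*k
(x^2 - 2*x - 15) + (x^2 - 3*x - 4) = 2*x^2 - 5*x - 19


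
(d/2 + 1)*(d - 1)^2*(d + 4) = d^4/2 + 2*d^3 - 3*d^2/2 - 5*d + 4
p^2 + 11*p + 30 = (p + 5)*(p + 6)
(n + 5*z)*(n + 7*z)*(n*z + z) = n^3*z + 12*n^2*z^2 + n^2*z + 35*n*z^3 + 12*n*z^2 + 35*z^3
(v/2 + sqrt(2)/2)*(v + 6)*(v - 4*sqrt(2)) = v^3/2 - 3*sqrt(2)*v^2/2 + 3*v^2 - 9*sqrt(2)*v - 4*v - 24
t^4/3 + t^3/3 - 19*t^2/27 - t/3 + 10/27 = (t/3 + 1/3)*(t - 1)*(t - 2/3)*(t + 5/3)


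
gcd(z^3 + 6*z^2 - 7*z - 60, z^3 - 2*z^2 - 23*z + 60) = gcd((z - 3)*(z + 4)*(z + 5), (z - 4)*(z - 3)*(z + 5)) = z^2 + 2*z - 15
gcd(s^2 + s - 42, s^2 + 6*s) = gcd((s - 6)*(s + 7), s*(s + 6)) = 1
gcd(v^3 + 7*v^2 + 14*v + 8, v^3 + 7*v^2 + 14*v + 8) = v^3 + 7*v^2 + 14*v + 8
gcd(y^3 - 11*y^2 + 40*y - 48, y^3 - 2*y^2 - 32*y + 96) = y^2 - 8*y + 16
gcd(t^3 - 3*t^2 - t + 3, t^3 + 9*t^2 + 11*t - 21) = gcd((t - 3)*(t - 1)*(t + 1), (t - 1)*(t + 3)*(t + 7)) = t - 1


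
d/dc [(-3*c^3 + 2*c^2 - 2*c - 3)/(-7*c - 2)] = (42*c^3 + 4*c^2 - 8*c - 17)/(49*c^2 + 28*c + 4)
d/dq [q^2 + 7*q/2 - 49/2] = 2*q + 7/2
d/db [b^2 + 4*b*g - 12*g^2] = 2*b + 4*g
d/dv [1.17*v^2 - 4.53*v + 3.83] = 2.34*v - 4.53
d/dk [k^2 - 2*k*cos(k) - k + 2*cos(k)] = 2*k*sin(k) + 2*k - 2*sqrt(2)*sin(k + pi/4) - 1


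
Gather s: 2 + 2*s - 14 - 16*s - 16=-14*s - 28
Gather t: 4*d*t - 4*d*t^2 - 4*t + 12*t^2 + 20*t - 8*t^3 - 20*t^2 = -8*t^3 + t^2*(-4*d - 8) + t*(4*d + 16)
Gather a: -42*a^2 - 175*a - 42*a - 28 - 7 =-42*a^2 - 217*a - 35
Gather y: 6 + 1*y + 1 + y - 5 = 2*y + 2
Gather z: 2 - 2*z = 2 - 2*z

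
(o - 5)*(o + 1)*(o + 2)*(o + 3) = o^4 + o^3 - 19*o^2 - 49*o - 30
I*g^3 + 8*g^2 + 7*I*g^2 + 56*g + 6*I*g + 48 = (g + 6)*(g - 8*I)*(I*g + I)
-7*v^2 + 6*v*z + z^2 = (-v + z)*(7*v + z)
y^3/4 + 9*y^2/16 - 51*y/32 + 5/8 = (y/4 + 1)*(y - 5/4)*(y - 1/2)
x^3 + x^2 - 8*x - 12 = (x - 3)*(x + 2)^2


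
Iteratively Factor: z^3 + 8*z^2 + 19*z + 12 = (z + 1)*(z^2 + 7*z + 12) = (z + 1)*(z + 3)*(z + 4)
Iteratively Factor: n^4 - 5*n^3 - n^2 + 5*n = (n)*(n^3 - 5*n^2 - n + 5) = n*(n - 1)*(n^2 - 4*n - 5) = n*(n - 1)*(n + 1)*(n - 5)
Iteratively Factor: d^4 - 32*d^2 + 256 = (d + 4)*(d^3 - 4*d^2 - 16*d + 64) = (d + 4)^2*(d^2 - 8*d + 16) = (d - 4)*(d + 4)^2*(d - 4)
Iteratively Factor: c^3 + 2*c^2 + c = (c + 1)*(c^2 + c) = (c + 1)^2*(c)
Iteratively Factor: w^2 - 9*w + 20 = (w - 4)*(w - 5)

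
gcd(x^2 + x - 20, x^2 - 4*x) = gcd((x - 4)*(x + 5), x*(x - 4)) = x - 4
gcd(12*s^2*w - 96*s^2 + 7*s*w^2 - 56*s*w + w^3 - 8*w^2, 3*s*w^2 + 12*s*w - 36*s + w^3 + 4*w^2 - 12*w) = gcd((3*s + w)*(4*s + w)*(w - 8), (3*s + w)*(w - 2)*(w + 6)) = 3*s + w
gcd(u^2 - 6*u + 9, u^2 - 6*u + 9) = u^2 - 6*u + 9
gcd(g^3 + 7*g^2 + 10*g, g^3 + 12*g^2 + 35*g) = g^2 + 5*g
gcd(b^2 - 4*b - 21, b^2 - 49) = b - 7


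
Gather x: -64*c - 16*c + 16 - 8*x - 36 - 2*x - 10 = -80*c - 10*x - 30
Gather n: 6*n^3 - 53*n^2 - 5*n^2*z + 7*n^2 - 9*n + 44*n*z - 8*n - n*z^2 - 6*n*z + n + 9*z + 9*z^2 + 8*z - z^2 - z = 6*n^3 + n^2*(-5*z - 46) + n*(-z^2 + 38*z - 16) + 8*z^2 + 16*z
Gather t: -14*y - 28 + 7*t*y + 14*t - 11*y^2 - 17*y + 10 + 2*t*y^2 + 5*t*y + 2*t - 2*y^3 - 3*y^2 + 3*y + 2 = t*(2*y^2 + 12*y + 16) - 2*y^3 - 14*y^2 - 28*y - 16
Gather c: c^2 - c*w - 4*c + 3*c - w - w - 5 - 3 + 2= c^2 + c*(-w - 1) - 2*w - 6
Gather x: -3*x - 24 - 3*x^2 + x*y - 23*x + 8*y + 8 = -3*x^2 + x*(y - 26) + 8*y - 16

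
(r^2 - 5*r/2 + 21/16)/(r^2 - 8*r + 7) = (16*r^2 - 40*r + 21)/(16*(r^2 - 8*r + 7))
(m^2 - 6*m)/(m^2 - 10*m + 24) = m/(m - 4)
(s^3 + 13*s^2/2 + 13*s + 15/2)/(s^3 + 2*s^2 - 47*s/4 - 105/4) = 2*(s + 1)/(2*s - 7)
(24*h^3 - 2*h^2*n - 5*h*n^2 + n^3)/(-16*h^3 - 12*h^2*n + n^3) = (-3*h + n)/(2*h + n)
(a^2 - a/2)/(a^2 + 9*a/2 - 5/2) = a/(a + 5)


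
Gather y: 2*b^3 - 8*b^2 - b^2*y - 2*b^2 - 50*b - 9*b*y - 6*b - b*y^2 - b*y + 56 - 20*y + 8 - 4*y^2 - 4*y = 2*b^3 - 10*b^2 - 56*b + y^2*(-b - 4) + y*(-b^2 - 10*b - 24) + 64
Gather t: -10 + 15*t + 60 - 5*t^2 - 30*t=-5*t^2 - 15*t + 50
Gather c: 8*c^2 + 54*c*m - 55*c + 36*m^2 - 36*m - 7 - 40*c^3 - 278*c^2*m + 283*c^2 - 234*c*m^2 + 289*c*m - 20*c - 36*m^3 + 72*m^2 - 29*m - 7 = -40*c^3 + c^2*(291 - 278*m) + c*(-234*m^2 + 343*m - 75) - 36*m^3 + 108*m^2 - 65*m - 14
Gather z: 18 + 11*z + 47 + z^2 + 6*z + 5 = z^2 + 17*z + 70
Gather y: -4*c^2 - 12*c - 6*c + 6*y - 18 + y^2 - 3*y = -4*c^2 - 18*c + y^2 + 3*y - 18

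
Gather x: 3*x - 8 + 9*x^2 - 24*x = 9*x^2 - 21*x - 8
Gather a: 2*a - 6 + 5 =2*a - 1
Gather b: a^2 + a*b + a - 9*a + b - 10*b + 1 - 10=a^2 - 8*a + b*(a - 9) - 9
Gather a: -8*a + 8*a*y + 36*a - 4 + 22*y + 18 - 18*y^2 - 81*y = a*(8*y + 28) - 18*y^2 - 59*y + 14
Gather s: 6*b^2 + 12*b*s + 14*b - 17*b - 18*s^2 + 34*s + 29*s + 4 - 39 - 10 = 6*b^2 - 3*b - 18*s^2 + s*(12*b + 63) - 45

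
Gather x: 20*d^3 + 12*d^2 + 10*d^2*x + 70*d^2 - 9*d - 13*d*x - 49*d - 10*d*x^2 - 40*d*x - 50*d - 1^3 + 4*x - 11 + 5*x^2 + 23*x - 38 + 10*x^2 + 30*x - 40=20*d^3 + 82*d^2 - 108*d + x^2*(15 - 10*d) + x*(10*d^2 - 53*d + 57) - 90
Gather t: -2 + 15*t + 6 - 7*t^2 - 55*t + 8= -7*t^2 - 40*t + 12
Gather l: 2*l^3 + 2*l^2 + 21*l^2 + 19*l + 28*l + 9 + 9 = 2*l^3 + 23*l^2 + 47*l + 18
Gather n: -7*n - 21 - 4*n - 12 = -11*n - 33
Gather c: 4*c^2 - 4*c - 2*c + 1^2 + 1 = 4*c^2 - 6*c + 2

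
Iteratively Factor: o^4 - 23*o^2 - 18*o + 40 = (o - 5)*(o^3 + 5*o^2 + 2*o - 8) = (o - 5)*(o + 2)*(o^2 + 3*o - 4) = (o - 5)*(o - 1)*(o + 2)*(o + 4)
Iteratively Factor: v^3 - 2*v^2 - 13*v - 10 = (v + 2)*(v^2 - 4*v - 5) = (v - 5)*(v + 2)*(v + 1)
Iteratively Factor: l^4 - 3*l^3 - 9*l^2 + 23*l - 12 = (l + 3)*(l^3 - 6*l^2 + 9*l - 4) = (l - 1)*(l + 3)*(l^2 - 5*l + 4) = (l - 4)*(l - 1)*(l + 3)*(l - 1)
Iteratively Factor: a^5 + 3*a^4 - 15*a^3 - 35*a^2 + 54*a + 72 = (a + 3)*(a^4 - 15*a^2 + 10*a + 24) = (a + 3)*(a + 4)*(a^3 - 4*a^2 + a + 6) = (a - 3)*(a + 3)*(a + 4)*(a^2 - a - 2) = (a - 3)*(a - 2)*(a + 3)*(a + 4)*(a + 1)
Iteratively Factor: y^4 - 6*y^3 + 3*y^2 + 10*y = (y)*(y^3 - 6*y^2 + 3*y + 10) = y*(y - 5)*(y^2 - y - 2) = y*(y - 5)*(y - 2)*(y + 1)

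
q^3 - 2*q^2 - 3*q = q*(q - 3)*(q + 1)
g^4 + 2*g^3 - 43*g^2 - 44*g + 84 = (g - 6)*(g - 1)*(g + 2)*(g + 7)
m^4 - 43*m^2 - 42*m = m*(m - 7)*(m + 1)*(m + 6)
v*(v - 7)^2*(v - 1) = v^4 - 15*v^3 + 63*v^2 - 49*v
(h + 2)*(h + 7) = h^2 + 9*h + 14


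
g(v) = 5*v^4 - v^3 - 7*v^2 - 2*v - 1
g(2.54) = 140.49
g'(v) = 20*v^3 - 3*v^2 - 14*v - 2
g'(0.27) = -5.61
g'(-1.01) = -11.53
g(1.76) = 16.32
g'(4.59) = 1804.59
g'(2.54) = 270.83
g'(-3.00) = -527.00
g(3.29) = 466.85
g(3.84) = 918.64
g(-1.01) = 0.11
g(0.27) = -2.04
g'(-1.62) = -72.22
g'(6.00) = 4126.00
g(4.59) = 1964.96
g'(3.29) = 631.69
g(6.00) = 5999.00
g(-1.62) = 22.56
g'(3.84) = 1032.47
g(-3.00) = 374.00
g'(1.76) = 73.10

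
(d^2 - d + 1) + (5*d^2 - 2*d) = 6*d^2 - 3*d + 1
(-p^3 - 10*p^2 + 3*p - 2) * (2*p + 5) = -2*p^4 - 25*p^3 - 44*p^2 + 11*p - 10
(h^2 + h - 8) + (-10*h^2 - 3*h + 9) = -9*h^2 - 2*h + 1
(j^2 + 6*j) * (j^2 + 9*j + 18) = j^4 + 15*j^3 + 72*j^2 + 108*j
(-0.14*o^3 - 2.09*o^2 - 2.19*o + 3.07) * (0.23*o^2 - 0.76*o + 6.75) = -0.0322*o^5 - 0.3743*o^4 + 0.1397*o^3 - 11.737*o^2 - 17.1157*o + 20.7225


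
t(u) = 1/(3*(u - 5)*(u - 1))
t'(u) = -1/(3*(u - 5)*(u - 1)^2) - 1/(3*(u - 5)^2*(u - 1))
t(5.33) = 0.23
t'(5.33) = -0.76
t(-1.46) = 0.02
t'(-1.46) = 0.01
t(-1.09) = 0.03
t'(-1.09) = 0.02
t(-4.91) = 0.01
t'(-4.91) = 0.00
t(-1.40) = 0.02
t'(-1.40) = 0.01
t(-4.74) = 0.01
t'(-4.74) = 0.00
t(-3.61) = 0.01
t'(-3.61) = 0.00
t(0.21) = 0.09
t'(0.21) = 0.13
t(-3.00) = 0.01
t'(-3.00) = 0.00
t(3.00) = -0.08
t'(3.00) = 0.00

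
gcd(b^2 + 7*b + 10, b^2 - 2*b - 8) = b + 2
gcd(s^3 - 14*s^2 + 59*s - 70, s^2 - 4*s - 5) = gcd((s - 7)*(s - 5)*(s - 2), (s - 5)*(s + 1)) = s - 5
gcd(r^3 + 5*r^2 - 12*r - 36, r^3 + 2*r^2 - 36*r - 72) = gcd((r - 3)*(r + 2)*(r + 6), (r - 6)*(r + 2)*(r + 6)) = r^2 + 8*r + 12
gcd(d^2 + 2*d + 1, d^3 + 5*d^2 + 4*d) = d + 1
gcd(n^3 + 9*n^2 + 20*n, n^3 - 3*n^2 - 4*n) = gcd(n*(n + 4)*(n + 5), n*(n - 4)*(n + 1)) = n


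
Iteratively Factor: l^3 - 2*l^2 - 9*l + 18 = (l - 3)*(l^2 + l - 6) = (l - 3)*(l - 2)*(l + 3)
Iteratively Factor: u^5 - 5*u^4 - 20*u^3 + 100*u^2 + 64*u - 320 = (u - 4)*(u^4 - u^3 - 24*u^2 + 4*u + 80) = (u - 4)*(u + 2)*(u^3 - 3*u^2 - 18*u + 40) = (u - 4)*(u - 2)*(u + 2)*(u^2 - u - 20) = (u - 5)*(u - 4)*(u - 2)*(u + 2)*(u + 4)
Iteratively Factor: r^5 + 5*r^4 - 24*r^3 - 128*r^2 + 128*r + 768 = (r - 4)*(r^4 + 9*r^3 + 12*r^2 - 80*r - 192) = (r - 4)*(r + 4)*(r^3 + 5*r^2 - 8*r - 48) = (r - 4)*(r + 4)^2*(r^2 + r - 12) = (r - 4)*(r + 4)^3*(r - 3)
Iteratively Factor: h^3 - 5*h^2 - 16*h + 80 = (h + 4)*(h^2 - 9*h + 20) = (h - 5)*(h + 4)*(h - 4)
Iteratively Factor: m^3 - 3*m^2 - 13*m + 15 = (m - 5)*(m^2 + 2*m - 3) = (m - 5)*(m + 3)*(m - 1)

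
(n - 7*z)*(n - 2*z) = n^2 - 9*n*z + 14*z^2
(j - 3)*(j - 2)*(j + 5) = j^3 - 19*j + 30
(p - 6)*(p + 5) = p^2 - p - 30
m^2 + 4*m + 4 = (m + 2)^2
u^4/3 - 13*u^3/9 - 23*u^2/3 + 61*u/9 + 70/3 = (u/3 + 1)*(u - 7)*(u - 2)*(u + 5/3)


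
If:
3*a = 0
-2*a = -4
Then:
No Solution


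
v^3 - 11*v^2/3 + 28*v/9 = v*(v - 7/3)*(v - 4/3)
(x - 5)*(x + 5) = x^2 - 25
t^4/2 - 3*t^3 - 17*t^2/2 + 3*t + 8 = (t/2 + 1)*(t - 8)*(t - 1)*(t + 1)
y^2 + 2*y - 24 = (y - 4)*(y + 6)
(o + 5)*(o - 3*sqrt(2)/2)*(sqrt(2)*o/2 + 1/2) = sqrt(2)*o^3/2 - o^2 + 5*sqrt(2)*o^2/2 - 5*o - 3*sqrt(2)*o/4 - 15*sqrt(2)/4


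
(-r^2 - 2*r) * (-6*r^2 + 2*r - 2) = 6*r^4 + 10*r^3 - 2*r^2 + 4*r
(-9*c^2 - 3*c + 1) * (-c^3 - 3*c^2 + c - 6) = 9*c^5 + 30*c^4 - c^3 + 48*c^2 + 19*c - 6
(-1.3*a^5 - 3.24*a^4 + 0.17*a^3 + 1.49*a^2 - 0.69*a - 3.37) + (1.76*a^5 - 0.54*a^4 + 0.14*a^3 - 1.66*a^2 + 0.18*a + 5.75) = 0.46*a^5 - 3.78*a^4 + 0.31*a^3 - 0.17*a^2 - 0.51*a + 2.38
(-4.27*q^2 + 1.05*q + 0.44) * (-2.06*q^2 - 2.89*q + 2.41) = 8.7962*q^4 + 10.1773*q^3 - 14.2316*q^2 + 1.2589*q + 1.0604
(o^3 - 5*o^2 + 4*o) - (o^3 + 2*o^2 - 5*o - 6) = -7*o^2 + 9*o + 6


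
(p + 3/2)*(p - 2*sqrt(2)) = p^2 - 2*sqrt(2)*p + 3*p/2 - 3*sqrt(2)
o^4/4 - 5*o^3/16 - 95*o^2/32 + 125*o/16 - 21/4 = (o/4 + 1)*(o - 2)*(o - 7/4)*(o - 3/2)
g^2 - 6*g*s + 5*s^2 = (g - 5*s)*(g - s)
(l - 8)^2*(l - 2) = l^3 - 18*l^2 + 96*l - 128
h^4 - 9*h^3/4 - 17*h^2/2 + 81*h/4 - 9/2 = (h - 3)*(h - 2)*(h - 1/4)*(h + 3)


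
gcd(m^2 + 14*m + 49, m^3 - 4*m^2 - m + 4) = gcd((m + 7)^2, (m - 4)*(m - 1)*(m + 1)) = 1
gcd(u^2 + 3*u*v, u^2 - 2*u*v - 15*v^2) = u + 3*v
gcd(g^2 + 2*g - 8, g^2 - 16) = g + 4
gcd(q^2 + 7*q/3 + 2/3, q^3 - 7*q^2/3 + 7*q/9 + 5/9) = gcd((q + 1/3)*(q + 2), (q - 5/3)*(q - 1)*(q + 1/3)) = q + 1/3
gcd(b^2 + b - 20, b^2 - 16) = b - 4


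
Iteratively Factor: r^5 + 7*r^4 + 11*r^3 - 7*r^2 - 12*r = (r + 1)*(r^4 + 6*r^3 + 5*r^2 - 12*r) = (r - 1)*(r + 1)*(r^3 + 7*r^2 + 12*r) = (r - 1)*(r + 1)*(r + 3)*(r^2 + 4*r) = (r - 1)*(r + 1)*(r + 3)*(r + 4)*(r)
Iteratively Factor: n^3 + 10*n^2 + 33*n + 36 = (n + 3)*(n^2 + 7*n + 12) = (n + 3)*(n + 4)*(n + 3)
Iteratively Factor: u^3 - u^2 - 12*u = (u - 4)*(u^2 + 3*u) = (u - 4)*(u + 3)*(u)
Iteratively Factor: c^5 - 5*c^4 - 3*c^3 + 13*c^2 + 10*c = (c - 2)*(c^4 - 3*c^3 - 9*c^2 - 5*c) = (c - 2)*(c + 1)*(c^3 - 4*c^2 - 5*c) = (c - 5)*(c - 2)*(c + 1)*(c^2 + c) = c*(c - 5)*(c - 2)*(c + 1)*(c + 1)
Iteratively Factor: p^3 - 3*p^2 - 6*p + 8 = (p - 1)*(p^2 - 2*p - 8) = (p - 1)*(p + 2)*(p - 4)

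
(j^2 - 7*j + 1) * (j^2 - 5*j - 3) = j^4 - 12*j^3 + 33*j^2 + 16*j - 3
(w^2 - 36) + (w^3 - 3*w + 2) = w^3 + w^2 - 3*w - 34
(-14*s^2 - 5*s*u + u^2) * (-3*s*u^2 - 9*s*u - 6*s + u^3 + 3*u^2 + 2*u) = 42*s^3*u^2 + 126*s^3*u + 84*s^3 + s^2*u^3 + 3*s^2*u^2 + 2*s^2*u - 8*s*u^4 - 24*s*u^3 - 16*s*u^2 + u^5 + 3*u^4 + 2*u^3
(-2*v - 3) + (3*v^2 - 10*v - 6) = 3*v^2 - 12*v - 9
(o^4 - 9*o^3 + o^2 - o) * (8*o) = 8*o^5 - 72*o^4 + 8*o^3 - 8*o^2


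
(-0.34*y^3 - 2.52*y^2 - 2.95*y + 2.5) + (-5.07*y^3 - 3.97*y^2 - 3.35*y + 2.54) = -5.41*y^3 - 6.49*y^2 - 6.3*y + 5.04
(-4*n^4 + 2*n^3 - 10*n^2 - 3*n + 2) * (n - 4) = -4*n^5 + 18*n^4 - 18*n^3 + 37*n^2 + 14*n - 8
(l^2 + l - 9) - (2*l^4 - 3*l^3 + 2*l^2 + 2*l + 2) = -2*l^4 + 3*l^3 - l^2 - l - 11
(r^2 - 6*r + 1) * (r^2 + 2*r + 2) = r^4 - 4*r^3 - 9*r^2 - 10*r + 2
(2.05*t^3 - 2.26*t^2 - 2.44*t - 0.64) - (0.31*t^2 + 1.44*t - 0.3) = 2.05*t^3 - 2.57*t^2 - 3.88*t - 0.34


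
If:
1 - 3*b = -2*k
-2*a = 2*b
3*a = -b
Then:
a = 0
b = 0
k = -1/2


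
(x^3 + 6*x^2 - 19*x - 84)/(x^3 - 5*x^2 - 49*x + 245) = (x^2 - x - 12)/(x^2 - 12*x + 35)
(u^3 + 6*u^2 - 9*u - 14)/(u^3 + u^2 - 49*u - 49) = (u - 2)/(u - 7)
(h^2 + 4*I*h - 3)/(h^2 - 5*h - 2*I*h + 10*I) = (h^2 + 4*I*h - 3)/(h^2 - 5*h - 2*I*h + 10*I)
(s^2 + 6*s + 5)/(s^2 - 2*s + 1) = (s^2 + 6*s + 5)/(s^2 - 2*s + 1)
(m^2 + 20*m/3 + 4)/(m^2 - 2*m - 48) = (m + 2/3)/(m - 8)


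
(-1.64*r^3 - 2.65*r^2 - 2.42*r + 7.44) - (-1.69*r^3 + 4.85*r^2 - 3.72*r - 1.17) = 0.05*r^3 - 7.5*r^2 + 1.3*r + 8.61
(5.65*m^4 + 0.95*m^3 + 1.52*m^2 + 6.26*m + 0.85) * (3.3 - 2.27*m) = -12.8255*m^5 + 16.4885*m^4 - 0.3154*m^3 - 9.1942*m^2 + 18.7285*m + 2.805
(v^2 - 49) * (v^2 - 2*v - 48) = v^4 - 2*v^3 - 97*v^2 + 98*v + 2352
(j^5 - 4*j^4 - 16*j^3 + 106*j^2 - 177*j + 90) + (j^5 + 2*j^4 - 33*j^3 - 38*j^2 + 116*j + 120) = 2*j^5 - 2*j^4 - 49*j^3 + 68*j^2 - 61*j + 210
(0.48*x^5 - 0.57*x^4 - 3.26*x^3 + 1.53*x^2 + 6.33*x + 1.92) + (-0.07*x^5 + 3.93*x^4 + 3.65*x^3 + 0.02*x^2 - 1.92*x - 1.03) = 0.41*x^5 + 3.36*x^4 + 0.39*x^3 + 1.55*x^2 + 4.41*x + 0.89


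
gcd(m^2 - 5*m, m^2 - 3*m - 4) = 1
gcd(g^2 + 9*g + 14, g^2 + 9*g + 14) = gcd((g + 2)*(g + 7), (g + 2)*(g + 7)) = g^2 + 9*g + 14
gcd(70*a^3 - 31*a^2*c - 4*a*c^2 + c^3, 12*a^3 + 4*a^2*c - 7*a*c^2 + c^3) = 2*a - c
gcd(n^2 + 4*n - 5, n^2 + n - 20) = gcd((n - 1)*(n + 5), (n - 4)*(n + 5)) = n + 5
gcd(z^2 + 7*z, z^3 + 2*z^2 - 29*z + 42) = z + 7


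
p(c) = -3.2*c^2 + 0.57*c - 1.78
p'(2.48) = -15.30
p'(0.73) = -4.10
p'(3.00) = -18.63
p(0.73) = -3.07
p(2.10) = -14.70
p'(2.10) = -12.87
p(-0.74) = -3.95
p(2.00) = -13.44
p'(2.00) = -12.23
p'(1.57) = -9.48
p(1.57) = -8.77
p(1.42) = -7.42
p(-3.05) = -33.29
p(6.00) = -113.56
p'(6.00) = -37.83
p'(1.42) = -8.52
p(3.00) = -28.87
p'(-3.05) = 20.09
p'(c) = 0.57 - 6.4*c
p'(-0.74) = 5.31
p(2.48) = -20.05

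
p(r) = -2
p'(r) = 0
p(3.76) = -2.00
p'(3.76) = 0.00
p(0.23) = -2.00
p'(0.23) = 0.00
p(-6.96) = -2.00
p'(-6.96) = 0.00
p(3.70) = -2.00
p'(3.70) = 0.00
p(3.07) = -2.00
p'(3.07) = 0.00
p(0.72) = -2.00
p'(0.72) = 0.00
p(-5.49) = -2.00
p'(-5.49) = 0.00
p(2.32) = -2.00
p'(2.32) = 0.00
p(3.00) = -2.00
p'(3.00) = 0.00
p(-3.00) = -2.00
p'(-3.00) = 0.00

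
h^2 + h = h*(h + 1)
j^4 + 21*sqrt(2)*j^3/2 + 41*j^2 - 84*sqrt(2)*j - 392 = (j - 2*sqrt(2))*(j + 2*sqrt(2))*(j + 7*sqrt(2)/2)*(j + 7*sqrt(2))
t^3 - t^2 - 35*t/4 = t*(t - 7/2)*(t + 5/2)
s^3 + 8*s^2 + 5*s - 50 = (s - 2)*(s + 5)^2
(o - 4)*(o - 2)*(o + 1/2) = o^3 - 11*o^2/2 + 5*o + 4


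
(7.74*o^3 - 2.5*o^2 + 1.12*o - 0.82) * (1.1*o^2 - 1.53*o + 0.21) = 8.514*o^5 - 14.5922*o^4 + 6.6824*o^3 - 3.1406*o^2 + 1.4898*o - 0.1722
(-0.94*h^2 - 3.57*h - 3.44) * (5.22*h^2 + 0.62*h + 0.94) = -4.9068*h^4 - 19.2182*h^3 - 21.0538*h^2 - 5.4886*h - 3.2336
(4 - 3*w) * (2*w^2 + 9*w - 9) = -6*w^3 - 19*w^2 + 63*w - 36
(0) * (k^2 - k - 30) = 0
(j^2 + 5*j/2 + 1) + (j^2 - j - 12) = 2*j^2 + 3*j/2 - 11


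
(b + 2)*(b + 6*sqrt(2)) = b^2 + 2*b + 6*sqrt(2)*b + 12*sqrt(2)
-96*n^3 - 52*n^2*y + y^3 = (-8*n + y)*(2*n + y)*(6*n + y)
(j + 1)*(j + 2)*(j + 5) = j^3 + 8*j^2 + 17*j + 10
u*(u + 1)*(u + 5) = u^3 + 6*u^2 + 5*u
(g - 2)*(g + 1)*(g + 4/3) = g^3 + g^2/3 - 10*g/3 - 8/3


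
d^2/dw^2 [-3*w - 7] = 0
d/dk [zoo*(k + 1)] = zoo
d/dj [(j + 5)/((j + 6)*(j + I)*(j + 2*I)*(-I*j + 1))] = (-3*I*j^3 + j^2*(5 - 32*I) + j*(52 - 90*I) + 150 - 2*I)/(j^7 + j^6*(12 + 7*I) + j^5*(17 + 84*I) + j^4*(-228 + 227*I) + j^3*(-668 - 300*I) + j^2*(192 - 896*I) + j*(576 + 48*I) + 144*I)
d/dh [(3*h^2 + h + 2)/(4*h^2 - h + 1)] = (-7*h^2 - 10*h + 3)/(16*h^4 - 8*h^3 + 9*h^2 - 2*h + 1)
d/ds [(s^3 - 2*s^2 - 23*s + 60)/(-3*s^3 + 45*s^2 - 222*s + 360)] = (13*s^2 - 90*s + 105)/(3*(s^4 - 22*s^3 + 181*s^2 - 660*s + 900))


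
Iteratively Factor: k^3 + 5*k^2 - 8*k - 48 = (k + 4)*(k^2 + k - 12) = (k + 4)^2*(k - 3)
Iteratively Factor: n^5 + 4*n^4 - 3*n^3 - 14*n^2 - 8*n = (n + 4)*(n^4 - 3*n^2 - 2*n) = (n - 2)*(n + 4)*(n^3 + 2*n^2 + n) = (n - 2)*(n + 1)*(n + 4)*(n^2 + n) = (n - 2)*(n + 1)^2*(n + 4)*(n)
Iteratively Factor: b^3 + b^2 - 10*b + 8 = (b - 2)*(b^2 + 3*b - 4) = (b - 2)*(b - 1)*(b + 4)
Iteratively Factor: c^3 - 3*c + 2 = (c + 2)*(c^2 - 2*c + 1) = (c - 1)*(c + 2)*(c - 1)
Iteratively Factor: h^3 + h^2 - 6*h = (h - 2)*(h^2 + 3*h) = h*(h - 2)*(h + 3)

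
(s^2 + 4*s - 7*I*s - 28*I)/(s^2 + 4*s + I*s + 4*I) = (s - 7*I)/(s + I)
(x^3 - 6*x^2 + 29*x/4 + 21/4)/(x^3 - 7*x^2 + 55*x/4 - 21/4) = (2*x + 1)/(2*x - 1)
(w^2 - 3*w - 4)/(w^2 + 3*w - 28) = (w + 1)/(w + 7)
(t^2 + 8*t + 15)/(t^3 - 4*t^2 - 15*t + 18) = (t + 5)/(t^2 - 7*t + 6)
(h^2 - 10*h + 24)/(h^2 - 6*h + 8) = (h - 6)/(h - 2)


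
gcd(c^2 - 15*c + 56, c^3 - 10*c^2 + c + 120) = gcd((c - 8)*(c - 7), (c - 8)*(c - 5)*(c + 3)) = c - 8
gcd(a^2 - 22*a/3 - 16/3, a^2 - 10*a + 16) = a - 8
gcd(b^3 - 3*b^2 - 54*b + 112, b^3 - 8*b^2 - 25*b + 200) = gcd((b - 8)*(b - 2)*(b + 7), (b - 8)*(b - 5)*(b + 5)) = b - 8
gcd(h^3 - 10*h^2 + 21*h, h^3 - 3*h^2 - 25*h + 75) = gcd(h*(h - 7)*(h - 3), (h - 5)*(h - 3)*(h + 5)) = h - 3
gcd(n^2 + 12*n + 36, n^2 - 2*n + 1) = 1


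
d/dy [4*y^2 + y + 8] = 8*y + 1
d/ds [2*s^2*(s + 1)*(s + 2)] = 2*s*(4*s^2 + 9*s + 4)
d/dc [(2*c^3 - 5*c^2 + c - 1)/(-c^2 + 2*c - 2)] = c*(-2*c^3 + 8*c^2 - 21*c + 18)/(c^4 - 4*c^3 + 8*c^2 - 8*c + 4)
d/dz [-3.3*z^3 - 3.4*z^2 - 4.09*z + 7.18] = -9.9*z^2 - 6.8*z - 4.09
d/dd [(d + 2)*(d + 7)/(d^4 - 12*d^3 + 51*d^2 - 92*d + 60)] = (-2*d^4 - 19*d^3 + 122*d^2 + 197*d - 914)/(d^7 - 22*d^6 + 202*d^5 - 1004*d^4 + 2921*d^3 - 4982*d^2 + 4620*d - 1800)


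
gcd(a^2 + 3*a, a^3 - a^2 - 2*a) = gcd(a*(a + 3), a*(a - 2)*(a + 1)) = a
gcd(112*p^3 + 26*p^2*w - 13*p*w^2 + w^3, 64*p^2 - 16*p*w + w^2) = 8*p - w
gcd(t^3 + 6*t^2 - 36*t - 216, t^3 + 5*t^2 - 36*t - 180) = t^2 - 36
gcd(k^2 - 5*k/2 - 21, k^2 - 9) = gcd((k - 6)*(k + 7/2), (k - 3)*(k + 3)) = 1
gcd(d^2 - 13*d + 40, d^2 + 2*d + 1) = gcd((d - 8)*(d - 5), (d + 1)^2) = 1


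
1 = 1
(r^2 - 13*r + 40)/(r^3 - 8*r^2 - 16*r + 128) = (r - 5)/(r^2 - 16)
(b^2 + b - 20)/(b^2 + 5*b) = (b - 4)/b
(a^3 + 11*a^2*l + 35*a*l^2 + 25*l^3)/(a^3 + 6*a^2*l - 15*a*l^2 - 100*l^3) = (a + l)/(a - 4*l)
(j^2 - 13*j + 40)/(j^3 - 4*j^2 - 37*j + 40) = (j - 5)/(j^2 + 4*j - 5)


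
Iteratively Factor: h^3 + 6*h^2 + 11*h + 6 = (h + 2)*(h^2 + 4*h + 3) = (h + 1)*(h + 2)*(h + 3)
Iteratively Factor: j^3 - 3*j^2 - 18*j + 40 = (j - 2)*(j^2 - j - 20) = (j - 2)*(j + 4)*(j - 5)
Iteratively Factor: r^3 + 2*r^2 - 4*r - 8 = (r + 2)*(r^2 - 4) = (r - 2)*(r + 2)*(r + 2)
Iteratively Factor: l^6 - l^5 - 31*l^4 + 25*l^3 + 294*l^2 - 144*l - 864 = (l - 3)*(l^5 + 2*l^4 - 25*l^3 - 50*l^2 + 144*l + 288) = (l - 4)*(l - 3)*(l^4 + 6*l^3 - l^2 - 54*l - 72) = (l - 4)*(l - 3)*(l + 2)*(l^3 + 4*l^2 - 9*l - 36) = (l - 4)*(l - 3)*(l + 2)*(l + 4)*(l^2 - 9) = (l - 4)*(l - 3)^2*(l + 2)*(l + 4)*(l + 3)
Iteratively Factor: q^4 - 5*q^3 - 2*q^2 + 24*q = (q - 3)*(q^3 - 2*q^2 - 8*q) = q*(q - 3)*(q^2 - 2*q - 8) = q*(q - 4)*(q - 3)*(q + 2)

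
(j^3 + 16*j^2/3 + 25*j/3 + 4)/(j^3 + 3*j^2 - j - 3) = (j + 4/3)/(j - 1)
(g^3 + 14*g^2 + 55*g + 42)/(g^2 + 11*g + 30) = (g^2 + 8*g + 7)/(g + 5)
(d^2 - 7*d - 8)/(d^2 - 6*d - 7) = (d - 8)/(d - 7)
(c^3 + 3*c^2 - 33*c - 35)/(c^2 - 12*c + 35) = (c^2 + 8*c + 7)/(c - 7)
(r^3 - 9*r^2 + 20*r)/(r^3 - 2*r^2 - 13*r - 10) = r*(r - 4)/(r^2 + 3*r + 2)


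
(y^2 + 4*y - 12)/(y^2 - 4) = (y + 6)/(y + 2)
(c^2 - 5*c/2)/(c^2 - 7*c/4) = 2*(2*c - 5)/(4*c - 7)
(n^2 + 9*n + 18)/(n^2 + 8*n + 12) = (n + 3)/(n + 2)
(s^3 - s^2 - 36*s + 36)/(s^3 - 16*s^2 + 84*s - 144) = (s^2 + 5*s - 6)/(s^2 - 10*s + 24)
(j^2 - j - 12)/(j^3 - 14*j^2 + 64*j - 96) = (j + 3)/(j^2 - 10*j + 24)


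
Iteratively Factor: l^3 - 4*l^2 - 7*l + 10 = (l - 5)*(l^2 + l - 2) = (l - 5)*(l + 2)*(l - 1)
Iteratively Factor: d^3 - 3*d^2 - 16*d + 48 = (d - 4)*(d^2 + d - 12) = (d - 4)*(d - 3)*(d + 4)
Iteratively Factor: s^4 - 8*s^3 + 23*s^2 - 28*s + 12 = (s - 3)*(s^3 - 5*s^2 + 8*s - 4) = (s - 3)*(s - 2)*(s^2 - 3*s + 2) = (s - 3)*(s - 2)*(s - 1)*(s - 2)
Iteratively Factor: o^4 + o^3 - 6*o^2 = (o)*(o^3 + o^2 - 6*o) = o*(o + 3)*(o^2 - 2*o) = o*(o - 2)*(o + 3)*(o)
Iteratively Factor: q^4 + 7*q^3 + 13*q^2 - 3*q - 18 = (q + 2)*(q^3 + 5*q^2 + 3*q - 9) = (q + 2)*(q + 3)*(q^2 + 2*q - 3) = (q - 1)*(q + 2)*(q + 3)*(q + 3)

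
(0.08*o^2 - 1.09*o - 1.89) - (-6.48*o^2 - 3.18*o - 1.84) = 6.56*o^2 + 2.09*o - 0.0499999999999998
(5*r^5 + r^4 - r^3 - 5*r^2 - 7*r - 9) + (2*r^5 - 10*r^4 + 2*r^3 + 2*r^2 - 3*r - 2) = 7*r^5 - 9*r^4 + r^3 - 3*r^2 - 10*r - 11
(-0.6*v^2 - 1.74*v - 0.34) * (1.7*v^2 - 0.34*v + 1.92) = -1.02*v^4 - 2.754*v^3 - 1.1384*v^2 - 3.2252*v - 0.6528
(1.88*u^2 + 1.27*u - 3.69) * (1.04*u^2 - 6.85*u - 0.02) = 1.9552*u^4 - 11.5572*u^3 - 12.5747*u^2 + 25.2511*u + 0.0738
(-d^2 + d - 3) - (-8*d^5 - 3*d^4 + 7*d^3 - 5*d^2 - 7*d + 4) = 8*d^5 + 3*d^4 - 7*d^3 + 4*d^2 + 8*d - 7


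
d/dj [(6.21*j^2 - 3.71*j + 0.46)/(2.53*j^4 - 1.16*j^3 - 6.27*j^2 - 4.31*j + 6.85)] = (-31.4226*j^5 + 35.3625*j^4 - 13.2624*j^3 - 48.426*j^2 + 90.8454*j - 23.4309)/(6.4009*j^8 - 5.8696*j^7 - 30.3806*j^6 - 7.2622*j^5 + 83.9731*j^4 + 38.1554*j^3 - 67.3229*j^2 - 59.047*j + 46.9225)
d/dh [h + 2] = 1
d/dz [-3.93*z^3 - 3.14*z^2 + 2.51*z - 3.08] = -11.79*z^2 - 6.28*z + 2.51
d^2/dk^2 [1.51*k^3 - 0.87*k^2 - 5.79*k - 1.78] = 9.06*k - 1.74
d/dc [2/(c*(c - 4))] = 4*(2 - c)/(c^2*(c^2 - 8*c + 16))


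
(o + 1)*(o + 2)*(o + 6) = o^3 + 9*o^2 + 20*o + 12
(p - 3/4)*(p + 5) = p^2 + 17*p/4 - 15/4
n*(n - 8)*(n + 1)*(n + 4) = n^4 - 3*n^3 - 36*n^2 - 32*n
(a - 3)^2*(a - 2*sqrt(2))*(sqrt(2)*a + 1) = sqrt(2)*a^4 - 6*sqrt(2)*a^3 - 3*a^3 + 7*sqrt(2)*a^2 + 18*a^2 - 27*a + 12*sqrt(2)*a - 18*sqrt(2)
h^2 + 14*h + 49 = (h + 7)^2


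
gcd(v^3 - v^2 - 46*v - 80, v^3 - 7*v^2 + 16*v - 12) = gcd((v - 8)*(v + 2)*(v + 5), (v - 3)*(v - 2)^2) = 1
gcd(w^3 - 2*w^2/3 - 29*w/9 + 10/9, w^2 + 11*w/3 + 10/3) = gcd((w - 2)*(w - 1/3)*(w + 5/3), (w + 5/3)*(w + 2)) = w + 5/3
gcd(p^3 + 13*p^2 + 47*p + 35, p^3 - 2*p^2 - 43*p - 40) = p^2 + 6*p + 5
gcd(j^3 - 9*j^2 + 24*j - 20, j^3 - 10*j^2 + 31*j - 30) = j^2 - 7*j + 10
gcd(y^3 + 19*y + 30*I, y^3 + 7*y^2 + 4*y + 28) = y + 2*I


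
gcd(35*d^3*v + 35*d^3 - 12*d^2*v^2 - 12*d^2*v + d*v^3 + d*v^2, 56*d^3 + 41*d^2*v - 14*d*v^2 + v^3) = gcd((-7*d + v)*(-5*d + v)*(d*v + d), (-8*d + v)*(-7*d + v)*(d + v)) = -7*d + v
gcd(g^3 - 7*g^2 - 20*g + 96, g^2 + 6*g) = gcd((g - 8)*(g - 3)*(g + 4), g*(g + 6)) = 1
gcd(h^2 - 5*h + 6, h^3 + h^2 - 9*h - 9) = h - 3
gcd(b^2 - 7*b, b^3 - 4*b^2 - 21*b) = b^2 - 7*b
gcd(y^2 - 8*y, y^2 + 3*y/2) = y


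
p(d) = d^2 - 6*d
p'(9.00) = 12.00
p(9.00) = 27.00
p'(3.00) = 0.00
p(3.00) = -9.00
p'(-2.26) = -10.52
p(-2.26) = 18.67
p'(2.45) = -1.10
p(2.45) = -8.70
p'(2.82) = -0.36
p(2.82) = -8.97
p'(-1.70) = -9.40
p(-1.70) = 13.09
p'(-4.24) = -14.48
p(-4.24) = 43.42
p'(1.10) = -3.80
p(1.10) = -5.39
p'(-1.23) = -8.46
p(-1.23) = 8.89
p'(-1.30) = -8.60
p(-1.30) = 9.49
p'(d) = 2*d - 6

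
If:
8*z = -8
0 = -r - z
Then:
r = 1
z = -1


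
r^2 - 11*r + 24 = (r - 8)*(r - 3)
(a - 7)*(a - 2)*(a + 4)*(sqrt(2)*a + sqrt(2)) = sqrt(2)*a^4 - 4*sqrt(2)*a^3 - 27*sqrt(2)*a^2 + 34*sqrt(2)*a + 56*sqrt(2)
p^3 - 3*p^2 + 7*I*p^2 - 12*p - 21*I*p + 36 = (p - 3)*(p + 3*I)*(p + 4*I)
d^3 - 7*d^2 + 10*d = d*(d - 5)*(d - 2)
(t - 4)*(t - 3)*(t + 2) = t^3 - 5*t^2 - 2*t + 24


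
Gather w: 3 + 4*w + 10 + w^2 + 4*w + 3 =w^2 + 8*w + 16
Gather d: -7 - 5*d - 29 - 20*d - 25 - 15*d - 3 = -40*d - 64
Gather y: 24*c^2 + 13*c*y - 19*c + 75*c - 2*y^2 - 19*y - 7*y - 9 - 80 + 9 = 24*c^2 + 56*c - 2*y^2 + y*(13*c - 26) - 80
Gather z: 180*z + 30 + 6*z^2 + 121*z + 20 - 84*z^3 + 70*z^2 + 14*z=-84*z^3 + 76*z^2 + 315*z + 50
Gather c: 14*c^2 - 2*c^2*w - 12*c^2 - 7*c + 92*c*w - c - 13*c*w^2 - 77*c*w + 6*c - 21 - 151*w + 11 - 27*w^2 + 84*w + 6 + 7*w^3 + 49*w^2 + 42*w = c^2*(2 - 2*w) + c*(-13*w^2 + 15*w - 2) + 7*w^3 + 22*w^2 - 25*w - 4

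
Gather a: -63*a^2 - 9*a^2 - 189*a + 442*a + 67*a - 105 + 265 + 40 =-72*a^2 + 320*a + 200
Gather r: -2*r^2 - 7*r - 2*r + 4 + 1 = -2*r^2 - 9*r + 5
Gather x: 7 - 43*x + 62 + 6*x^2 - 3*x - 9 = 6*x^2 - 46*x + 60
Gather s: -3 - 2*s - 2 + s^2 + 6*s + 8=s^2 + 4*s + 3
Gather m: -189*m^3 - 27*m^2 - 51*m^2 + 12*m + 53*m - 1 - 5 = -189*m^3 - 78*m^2 + 65*m - 6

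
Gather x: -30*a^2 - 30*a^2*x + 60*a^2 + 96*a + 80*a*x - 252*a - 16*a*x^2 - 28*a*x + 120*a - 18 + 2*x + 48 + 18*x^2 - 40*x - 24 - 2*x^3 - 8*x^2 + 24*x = 30*a^2 - 36*a - 2*x^3 + x^2*(10 - 16*a) + x*(-30*a^2 + 52*a - 14) + 6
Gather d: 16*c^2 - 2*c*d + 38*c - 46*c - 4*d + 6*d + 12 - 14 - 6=16*c^2 - 8*c + d*(2 - 2*c) - 8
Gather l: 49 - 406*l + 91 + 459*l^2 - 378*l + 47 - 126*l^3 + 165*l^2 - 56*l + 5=-126*l^3 + 624*l^2 - 840*l + 192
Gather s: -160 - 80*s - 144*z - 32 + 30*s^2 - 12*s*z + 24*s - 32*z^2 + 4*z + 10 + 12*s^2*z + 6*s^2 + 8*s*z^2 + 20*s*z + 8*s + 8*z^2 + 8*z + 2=s^2*(12*z + 36) + s*(8*z^2 + 8*z - 48) - 24*z^2 - 132*z - 180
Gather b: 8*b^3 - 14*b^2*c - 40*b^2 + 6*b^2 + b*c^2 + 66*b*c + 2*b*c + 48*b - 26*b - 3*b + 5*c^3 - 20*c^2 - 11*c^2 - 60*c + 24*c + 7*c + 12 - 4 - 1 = 8*b^3 + b^2*(-14*c - 34) + b*(c^2 + 68*c + 19) + 5*c^3 - 31*c^2 - 29*c + 7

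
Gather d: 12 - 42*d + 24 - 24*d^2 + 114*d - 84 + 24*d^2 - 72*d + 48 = 0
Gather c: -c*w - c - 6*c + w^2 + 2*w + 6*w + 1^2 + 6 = c*(-w - 7) + w^2 + 8*w + 7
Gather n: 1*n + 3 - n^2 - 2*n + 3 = -n^2 - n + 6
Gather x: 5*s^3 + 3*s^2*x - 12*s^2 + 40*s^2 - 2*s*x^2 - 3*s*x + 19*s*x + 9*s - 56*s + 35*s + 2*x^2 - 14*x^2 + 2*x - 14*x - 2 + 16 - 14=5*s^3 + 28*s^2 - 12*s + x^2*(-2*s - 12) + x*(3*s^2 + 16*s - 12)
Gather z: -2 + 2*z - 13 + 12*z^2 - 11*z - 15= 12*z^2 - 9*z - 30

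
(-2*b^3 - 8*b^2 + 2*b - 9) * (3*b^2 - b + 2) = -6*b^5 - 22*b^4 + 10*b^3 - 45*b^2 + 13*b - 18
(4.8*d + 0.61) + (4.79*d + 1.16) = 9.59*d + 1.77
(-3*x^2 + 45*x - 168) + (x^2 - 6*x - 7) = -2*x^2 + 39*x - 175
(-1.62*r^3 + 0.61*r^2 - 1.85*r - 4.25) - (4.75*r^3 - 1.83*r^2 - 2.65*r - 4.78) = -6.37*r^3 + 2.44*r^2 + 0.8*r + 0.53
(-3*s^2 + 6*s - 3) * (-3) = 9*s^2 - 18*s + 9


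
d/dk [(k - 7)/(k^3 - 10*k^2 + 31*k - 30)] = (k^3 - 10*k^2 + 31*k - (k - 7)*(3*k^2 - 20*k + 31) - 30)/(k^3 - 10*k^2 + 31*k - 30)^2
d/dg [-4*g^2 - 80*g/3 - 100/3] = -8*g - 80/3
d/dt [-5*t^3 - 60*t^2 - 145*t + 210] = -15*t^2 - 120*t - 145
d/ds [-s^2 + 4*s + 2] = 4 - 2*s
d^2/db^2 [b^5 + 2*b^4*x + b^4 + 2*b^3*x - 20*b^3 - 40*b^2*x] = 20*b^3 + 24*b^2*x + 12*b^2 + 12*b*x - 120*b - 80*x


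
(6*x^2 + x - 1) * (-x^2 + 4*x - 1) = -6*x^4 + 23*x^3 - x^2 - 5*x + 1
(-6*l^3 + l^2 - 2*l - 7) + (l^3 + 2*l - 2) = -5*l^3 + l^2 - 9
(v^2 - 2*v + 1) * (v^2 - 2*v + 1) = v^4 - 4*v^3 + 6*v^2 - 4*v + 1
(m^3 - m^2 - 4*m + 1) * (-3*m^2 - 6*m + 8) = -3*m^5 - 3*m^4 + 26*m^3 + 13*m^2 - 38*m + 8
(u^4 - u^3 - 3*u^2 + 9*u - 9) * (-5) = -5*u^4 + 5*u^3 + 15*u^2 - 45*u + 45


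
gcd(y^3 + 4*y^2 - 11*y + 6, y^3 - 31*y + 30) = y^2 + 5*y - 6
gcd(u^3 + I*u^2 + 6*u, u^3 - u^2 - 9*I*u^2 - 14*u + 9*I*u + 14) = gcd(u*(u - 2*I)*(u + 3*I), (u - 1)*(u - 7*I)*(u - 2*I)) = u - 2*I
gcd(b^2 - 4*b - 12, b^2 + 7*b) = 1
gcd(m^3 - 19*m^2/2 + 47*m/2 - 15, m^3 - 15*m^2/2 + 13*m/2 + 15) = m^2 - 17*m/2 + 15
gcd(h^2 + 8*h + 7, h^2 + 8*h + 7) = h^2 + 8*h + 7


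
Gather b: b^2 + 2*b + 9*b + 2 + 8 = b^2 + 11*b + 10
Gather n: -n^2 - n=-n^2 - n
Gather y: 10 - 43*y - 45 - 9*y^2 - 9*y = -9*y^2 - 52*y - 35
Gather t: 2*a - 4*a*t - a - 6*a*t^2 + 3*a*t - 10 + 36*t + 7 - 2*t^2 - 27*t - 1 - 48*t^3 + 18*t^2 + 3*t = a - 48*t^3 + t^2*(16 - 6*a) + t*(12 - a) - 4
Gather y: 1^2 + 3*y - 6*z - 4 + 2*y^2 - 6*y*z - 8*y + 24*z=2*y^2 + y*(-6*z - 5) + 18*z - 3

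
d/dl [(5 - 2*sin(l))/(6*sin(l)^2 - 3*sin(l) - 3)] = (4*sin(l)^2 - 20*sin(l) + 7)*cos(l)/(3*(sin(l) - 1)^2*(2*sin(l) + 1)^2)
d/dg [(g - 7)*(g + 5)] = 2*g - 2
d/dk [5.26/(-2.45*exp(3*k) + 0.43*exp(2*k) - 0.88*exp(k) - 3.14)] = (38.661*exp(2*k) - 4.5236*exp(k) + 4.6288)*exp(k)/(2.45*exp(3*k) - 0.43*exp(2*k) + 0.88*exp(k) + 3.14)^2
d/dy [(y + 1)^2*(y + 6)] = (y + 1)*(3*y + 13)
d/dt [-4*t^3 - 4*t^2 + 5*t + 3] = -12*t^2 - 8*t + 5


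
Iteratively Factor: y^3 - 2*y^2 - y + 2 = (y - 2)*(y^2 - 1) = (y - 2)*(y + 1)*(y - 1)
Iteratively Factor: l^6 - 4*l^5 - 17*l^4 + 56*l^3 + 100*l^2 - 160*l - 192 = (l + 3)*(l^5 - 7*l^4 + 4*l^3 + 44*l^2 - 32*l - 64) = (l - 4)*(l + 3)*(l^4 - 3*l^3 - 8*l^2 + 12*l + 16) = (l - 4)*(l + 2)*(l + 3)*(l^3 - 5*l^2 + 2*l + 8) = (l - 4)*(l + 1)*(l + 2)*(l + 3)*(l^2 - 6*l + 8) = (l - 4)*(l - 2)*(l + 1)*(l + 2)*(l + 3)*(l - 4)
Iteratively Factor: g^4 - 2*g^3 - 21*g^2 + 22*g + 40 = (g + 1)*(g^3 - 3*g^2 - 18*g + 40) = (g + 1)*(g + 4)*(g^2 - 7*g + 10) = (g - 2)*(g + 1)*(g + 4)*(g - 5)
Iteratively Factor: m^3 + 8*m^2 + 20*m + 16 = (m + 2)*(m^2 + 6*m + 8) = (m + 2)^2*(m + 4)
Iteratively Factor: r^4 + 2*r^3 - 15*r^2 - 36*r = (r - 4)*(r^3 + 6*r^2 + 9*r) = r*(r - 4)*(r^2 + 6*r + 9) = r*(r - 4)*(r + 3)*(r + 3)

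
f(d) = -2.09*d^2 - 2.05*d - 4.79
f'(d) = -4.18*d - 2.05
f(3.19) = -32.60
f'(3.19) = -15.38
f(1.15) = -9.91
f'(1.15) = -6.86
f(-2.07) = -9.50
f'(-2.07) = 6.60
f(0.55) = -6.55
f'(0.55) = -4.35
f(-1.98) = -8.92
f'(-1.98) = 6.23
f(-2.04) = -9.31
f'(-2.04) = 6.48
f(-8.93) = -153.15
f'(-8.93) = 35.28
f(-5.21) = -50.84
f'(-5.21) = 19.73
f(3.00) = -29.75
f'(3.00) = -14.59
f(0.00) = -4.79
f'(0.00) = -2.05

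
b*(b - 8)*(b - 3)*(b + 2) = b^4 - 9*b^3 + 2*b^2 + 48*b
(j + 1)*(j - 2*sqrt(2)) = j^2 - 2*sqrt(2)*j + j - 2*sqrt(2)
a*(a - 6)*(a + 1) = a^3 - 5*a^2 - 6*a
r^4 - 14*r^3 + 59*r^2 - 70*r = r*(r - 7)*(r - 5)*(r - 2)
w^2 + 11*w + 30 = (w + 5)*(w + 6)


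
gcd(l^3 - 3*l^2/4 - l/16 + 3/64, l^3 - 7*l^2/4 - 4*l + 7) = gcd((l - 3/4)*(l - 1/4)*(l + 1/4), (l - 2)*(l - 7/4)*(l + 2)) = 1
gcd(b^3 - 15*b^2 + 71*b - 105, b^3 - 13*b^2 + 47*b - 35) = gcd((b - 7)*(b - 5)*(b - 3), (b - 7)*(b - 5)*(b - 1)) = b^2 - 12*b + 35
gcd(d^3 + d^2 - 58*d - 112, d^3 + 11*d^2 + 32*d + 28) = d^2 + 9*d + 14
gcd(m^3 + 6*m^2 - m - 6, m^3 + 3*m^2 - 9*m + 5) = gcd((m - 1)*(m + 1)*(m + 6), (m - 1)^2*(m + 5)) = m - 1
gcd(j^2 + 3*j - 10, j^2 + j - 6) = j - 2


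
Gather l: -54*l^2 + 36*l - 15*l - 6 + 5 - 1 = -54*l^2 + 21*l - 2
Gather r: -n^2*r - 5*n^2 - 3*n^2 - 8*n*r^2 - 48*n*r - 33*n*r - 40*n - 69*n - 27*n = -8*n^2 - 8*n*r^2 - 136*n + r*(-n^2 - 81*n)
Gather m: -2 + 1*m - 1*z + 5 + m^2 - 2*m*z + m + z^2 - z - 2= m^2 + m*(2 - 2*z) + z^2 - 2*z + 1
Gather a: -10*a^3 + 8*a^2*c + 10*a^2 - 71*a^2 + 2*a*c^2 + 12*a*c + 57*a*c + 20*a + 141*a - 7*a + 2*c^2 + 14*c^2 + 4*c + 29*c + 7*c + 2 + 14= -10*a^3 + a^2*(8*c - 61) + a*(2*c^2 + 69*c + 154) + 16*c^2 + 40*c + 16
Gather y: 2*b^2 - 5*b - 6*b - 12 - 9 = 2*b^2 - 11*b - 21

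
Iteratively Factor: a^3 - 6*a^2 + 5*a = (a)*(a^2 - 6*a + 5) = a*(a - 1)*(a - 5)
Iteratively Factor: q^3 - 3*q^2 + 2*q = (q)*(q^2 - 3*q + 2) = q*(q - 2)*(q - 1)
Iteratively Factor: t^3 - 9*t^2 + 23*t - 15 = (t - 5)*(t^2 - 4*t + 3) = (t - 5)*(t - 1)*(t - 3)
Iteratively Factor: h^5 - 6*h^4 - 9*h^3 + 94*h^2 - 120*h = (h - 5)*(h^4 - h^3 - 14*h^2 + 24*h) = (h - 5)*(h + 4)*(h^3 - 5*h^2 + 6*h) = (h - 5)*(h - 3)*(h + 4)*(h^2 - 2*h) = (h - 5)*(h - 3)*(h - 2)*(h + 4)*(h)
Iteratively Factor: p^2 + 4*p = (p)*(p + 4)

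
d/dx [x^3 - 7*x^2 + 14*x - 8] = 3*x^2 - 14*x + 14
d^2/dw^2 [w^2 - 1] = 2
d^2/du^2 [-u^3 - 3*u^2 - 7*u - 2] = -6*u - 6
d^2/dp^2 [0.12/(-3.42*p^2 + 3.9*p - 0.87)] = (2.807136*p^2 - 3.20112*p - 0.12*(6.84*p - 3.9)*(13.68*p - 7.8) + 0.714096)/(3.42*p^2 - 3.9*p + 0.87)^3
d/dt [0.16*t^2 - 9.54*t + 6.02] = 0.32*t - 9.54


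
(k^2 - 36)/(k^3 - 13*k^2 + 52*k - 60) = (k + 6)/(k^2 - 7*k + 10)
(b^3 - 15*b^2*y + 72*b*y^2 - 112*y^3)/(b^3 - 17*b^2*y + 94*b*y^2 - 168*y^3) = (-b + 4*y)/(-b + 6*y)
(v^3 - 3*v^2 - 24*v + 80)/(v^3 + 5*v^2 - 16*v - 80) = (v - 4)/(v + 4)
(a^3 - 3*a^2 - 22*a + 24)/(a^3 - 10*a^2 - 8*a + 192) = (a - 1)/(a - 8)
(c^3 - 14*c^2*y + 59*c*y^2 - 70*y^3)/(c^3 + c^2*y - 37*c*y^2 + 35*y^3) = (-c^2 + 9*c*y - 14*y^2)/(-c^2 - 6*c*y + 7*y^2)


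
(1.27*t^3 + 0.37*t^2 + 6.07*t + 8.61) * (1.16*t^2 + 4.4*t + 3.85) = 1.4732*t^5 + 6.0172*t^4 + 13.5587*t^3 + 38.1201*t^2 + 61.2535*t + 33.1485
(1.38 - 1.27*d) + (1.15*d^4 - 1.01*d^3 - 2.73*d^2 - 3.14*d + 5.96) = 1.15*d^4 - 1.01*d^3 - 2.73*d^2 - 4.41*d + 7.34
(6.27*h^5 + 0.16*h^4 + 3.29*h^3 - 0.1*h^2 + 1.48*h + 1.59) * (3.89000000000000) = 24.3903*h^5 + 0.6224*h^4 + 12.7981*h^3 - 0.389*h^2 + 5.7572*h + 6.1851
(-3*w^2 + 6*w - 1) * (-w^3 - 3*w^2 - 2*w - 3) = 3*w^5 + 3*w^4 - 11*w^3 - 16*w + 3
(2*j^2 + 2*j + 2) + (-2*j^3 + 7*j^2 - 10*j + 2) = -2*j^3 + 9*j^2 - 8*j + 4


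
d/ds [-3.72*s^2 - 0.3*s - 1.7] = -7.44*s - 0.3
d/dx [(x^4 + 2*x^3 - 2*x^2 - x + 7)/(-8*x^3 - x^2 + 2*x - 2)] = (-8*x^6 - 2*x^5 - 12*x^4 - 16*x^3 + 151*x^2 + 22*x - 12)/(64*x^6 + 16*x^5 - 31*x^4 + 28*x^3 + 8*x^2 - 8*x + 4)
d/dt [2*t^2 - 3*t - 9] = 4*t - 3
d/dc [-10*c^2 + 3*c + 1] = 3 - 20*c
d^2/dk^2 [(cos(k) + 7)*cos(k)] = -7*cos(k) - 2*cos(2*k)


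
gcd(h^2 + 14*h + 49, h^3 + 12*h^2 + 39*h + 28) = h + 7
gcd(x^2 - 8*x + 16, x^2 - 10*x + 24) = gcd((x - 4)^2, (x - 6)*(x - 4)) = x - 4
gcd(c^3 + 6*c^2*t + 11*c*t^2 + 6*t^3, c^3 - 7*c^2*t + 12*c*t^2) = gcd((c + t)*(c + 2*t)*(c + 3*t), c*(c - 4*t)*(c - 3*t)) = 1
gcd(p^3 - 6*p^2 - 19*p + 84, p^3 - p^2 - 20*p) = p + 4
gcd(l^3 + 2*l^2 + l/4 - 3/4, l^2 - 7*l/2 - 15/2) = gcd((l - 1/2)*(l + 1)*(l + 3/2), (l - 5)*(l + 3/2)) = l + 3/2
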